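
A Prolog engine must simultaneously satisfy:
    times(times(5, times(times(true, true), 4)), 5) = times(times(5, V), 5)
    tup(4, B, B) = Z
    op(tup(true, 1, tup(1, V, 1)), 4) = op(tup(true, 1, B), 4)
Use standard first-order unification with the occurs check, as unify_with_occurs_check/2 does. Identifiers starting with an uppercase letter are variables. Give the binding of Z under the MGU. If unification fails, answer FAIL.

Decompose times/2: times(5, times(times(true, true), 4)) = times(5, V),  5 = 5.
Decompose times/2: 5 = 5,  times(times(true, true), 4) = V.
Delete trivial equation 5 = 5.
Bind V := times(times(true, true), 4); substituting into the one remaining equation that mentions V gives: op(tup(true, 1, tup(1, times(times(true, true), 4), 1)), 4) = op(tup(true, 1, B), 4).
Delete trivial equation 5 = 5.
Bind Z := tup(4, B, B); no other remaining equation mentions Z.
Decompose op/2: tup(true, 1, tup(1, times(times(true, true), 4), 1)) = tup(true, 1, B),  4 = 4.
Decompose tup/3: true = true,  1 = 1,  tup(1, times(times(true, true), 4), 1) = B.
Delete trivial equation true = true.
Delete trivial equation 1 = 1.
Bind B := tup(1, times(times(true, true), 4), 1); no other remaining equation mentions B. Substituting into the earlier binding gives Z := tup(4, tup(1, times(times(true, true), 4), 1), tup(1, times(times(true, true), 4), 1)).
Delete trivial equation 4 = 4.
MGU = { V -> times(times(true, true), 4), Z -> tup(4, tup(1, times(times(true, true), 4), 1), tup(1, times(times(true, true), 4), 1)), B -> tup(1, times(times(true, true), 4), 1) }, so Z -> tup(4, tup(1, times(times(true, true), 4), 1), tup(1, times(times(true, true), 4), 1)).

tup(4, tup(1, times(times(true, true), 4), 1), tup(1, times(times(true, true), 4), 1))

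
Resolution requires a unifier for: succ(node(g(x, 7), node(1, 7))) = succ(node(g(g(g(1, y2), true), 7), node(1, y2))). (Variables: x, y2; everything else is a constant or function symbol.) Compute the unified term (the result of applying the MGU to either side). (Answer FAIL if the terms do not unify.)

succ(node(g(g(g(1, 7), true), 7), node(1, 7)))

Decompose succ/1: node(g(x, 7), node(1, 7)) = node(g(g(g(1, y2), true), 7), node(1, y2)).
Decompose node/2: g(x, 7) = g(g(g(1, y2), true), 7),  node(1, 7) = node(1, y2).
Decompose g/2: x = g(g(1, y2), true),  7 = 7.
Bind x := g(g(1, y2), true); no other remaining equation mentions x.
Delete trivial equation 7 = 7.
Decompose node/2: 1 = 1,  7 = y2.
Delete trivial equation 1 = 1.
Bind y2 := 7. Substituting into the earlier binding gives x := g(g(1, 7), true).
Applying the MGU to either side gives succ(node(g(g(g(1, 7), true), 7), node(1, 7))).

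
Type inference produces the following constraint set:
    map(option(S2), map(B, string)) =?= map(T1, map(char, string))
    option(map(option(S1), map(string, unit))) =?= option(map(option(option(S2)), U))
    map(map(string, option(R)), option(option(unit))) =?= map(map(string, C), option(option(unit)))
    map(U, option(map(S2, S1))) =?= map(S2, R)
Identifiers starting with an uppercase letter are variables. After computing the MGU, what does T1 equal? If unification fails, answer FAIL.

option(map(string, unit))

Decompose map/2: option(S2) =?= T1,  map(B, string) =?= map(char, string).
Bind T1 := option(S2); no other remaining equation mentions T1.
Decompose map/2: B =?= char,  string =?= string.
Bind B := char; no other remaining equation mentions B.
Delete trivial equation string =?= string.
Decompose option/1: map(option(S1), map(string, unit)) =?= map(option(option(S2)), U).
Decompose map/2: option(S1) =?= option(option(S2)),  map(string, unit) =?= U.
Decompose option/1: S1 =?= option(S2).
Bind S1 := option(S2); substituting into the one remaining equation that mentions S1 gives: map(U, option(map(S2, option(S2)))) =?= map(S2, R).
Bind U := map(string, unit); substituting into the one remaining equation that mentions U gives: map(map(string, unit), option(map(S2, option(S2)))) =?= map(S2, R).
Decompose map/2: map(string, option(R)) =?= map(string, C),  option(option(unit)) =?= option(option(unit)).
Decompose map/2: string =?= string,  option(R) =?= C.
Delete trivial equation string =?= string.
Bind C := option(R); no other remaining equation mentions C.
Delete trivial equation option(option(unit)) =?= option(option(unit)).
Decompose map/2: map(string, unit) =?= S2,  option(map(S2, option(S2))) =?= R.
Bind S2 := map(string, unit); substituting into the remaining equation gives: option(map(map(string, unit), option(map(string, unit)))) =?= R. Substituting into the earlier bindings gives T1 := option(map(string, unit)), S1 := option(map(string, unit)).
Bind R := option(map(map(string, unit), option(map(string, unit)))). Substituting into the earlier binding gives C := option(option(map(map(string, unit), option(map(string, unit))))).
MGU = { T1 := option(map(string, unit)), B := char, S1 := option(map(string, unit)), U := map(string, unit), C := option(option(map(map(string, unit), option(map(string, unit))))), S2 := map(string, unit), R := option(map(map(string, unit), option(map(string, unit)))) }, so T1 := option(map(string, unit)).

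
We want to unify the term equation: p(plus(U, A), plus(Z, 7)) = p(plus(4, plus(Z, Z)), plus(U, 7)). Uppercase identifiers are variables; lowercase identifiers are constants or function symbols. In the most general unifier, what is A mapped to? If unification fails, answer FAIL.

plus(4, 4)

Decompose p/2: plus(U, A) = plus(4, plus(Z, Z)),  plus(Z, 7) = plus(U, 7).
Decompose plus/2: U = 4,  A = plus(Z, Z).
Bind U := 4; substituting into the one remaining equation that mentions U gives: plus(Z, 7) = plus(4, 7).
Bind A := plus(Z, Z); no other remaining equation mentions A.
Decompose plus/2: Z = 4,  7 = 7.
Bind Z := 4; no other remaining equation mentions Z. Substituting into the earlier binding gives A := plus(4, 4).
Delete trivial equation 7 = 7.
MGU = { U -> 4, A -> plus(4, 4), Z -> 4 }, so A -> plus(4, 4).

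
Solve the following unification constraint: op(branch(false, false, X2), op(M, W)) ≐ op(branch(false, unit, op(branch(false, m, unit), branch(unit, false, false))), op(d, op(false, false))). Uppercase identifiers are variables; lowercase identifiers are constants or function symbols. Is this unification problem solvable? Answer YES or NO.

NO

Decompose op/2: branch(false, false, X2) ≐ branch(false, unit, op(branch(false, m, unit), branch(unit, false, false))),  op(M, W) ≐ op(d, op(false, false)).
Decompose branch/3: false ≐ false,  false ≐ unit,  X2 ≐ op(branch(false, m, unit), branch(unit, false, false)).
Delete trivial equation false ≐ false.
Clash: constants false and unit differ; no unifier exists.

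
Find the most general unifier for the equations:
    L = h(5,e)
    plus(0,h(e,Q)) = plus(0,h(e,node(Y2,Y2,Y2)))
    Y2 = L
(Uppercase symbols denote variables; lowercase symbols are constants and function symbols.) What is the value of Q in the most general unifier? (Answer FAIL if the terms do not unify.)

Bind L := h(5,e); substituting into the one remaining equation that mentions L gives: Y2 = h(5,e).
Decompose plus/2: 0 = 0,  h(e,Q) = h(e,node(Y2,Y2,Y2)).
Delete trivial equation 0 = 0.
Decompose h/2: e = e,  Q = node(Y2,Y2,Y2).
Delete trivial equation e = e.
Bind Q := node(Y2,Y2,Y2); no other remaining equation mentions Q.
Bind Y2 := h(5,e). Substituting into the earlier binding gives Q := node(h(5,e),h(5,e),h(5,e)).
MGU = { L ↦ h(5,e), Q ↦ node(h(5,e),h(5,e),h(5,e)), Y2 ↦ h(5,e) }, so Q ↦ node(h(5,e),h(5,e),h(5,e)).

node(h(5,e),h(5,e),h(5,e))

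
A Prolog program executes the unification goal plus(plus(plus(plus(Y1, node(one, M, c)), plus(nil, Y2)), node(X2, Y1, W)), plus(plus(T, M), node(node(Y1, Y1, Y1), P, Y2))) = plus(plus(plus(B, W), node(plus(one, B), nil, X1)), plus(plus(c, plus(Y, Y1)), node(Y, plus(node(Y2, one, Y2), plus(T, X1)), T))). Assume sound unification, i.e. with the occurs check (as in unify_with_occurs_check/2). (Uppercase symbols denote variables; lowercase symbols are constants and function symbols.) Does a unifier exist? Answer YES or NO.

YES

Decompose plus/2: plus(plus(plus(Y1, node(one, M, c)), plus(nil, Y2)), node(X2, Y1, W)) = plus(plus(B, W), node(plus(one, B), nil, X1)),  plus(plus(T, M), node(node(Y1, Y1, Y1), P, Y2)) = plus(plus(c, plus(Y, Y1)), node(Y, plus(node(Y2, one, Y2), plus(T, X1)), T)).
Decompose plus/2: plus(plus(Y1, node(one, M, c)), plus(nil, Y2)) = plus(B, W),  node(X2, Y1, W) = node(plus(one, B), nil, X1).
Decompose plus/2: plus(Y1, node(one, M, c)) = B,  plus(nil, Y2) = W.
Bind B := plus(Y1, node(one, M, c)); substituting into the one remaining equation that mentions B gives: node(X2, Y1, W) = node(plus(one, plus(Y1, node(one, M, c))), nil, X1).
Bind W := plus(nil, Y2); substituting into the one remaining equation that mentions W gives: node(X2, Y1, plus(nil, Y2)) = node(plus(one, plus(Y1, node(one, M, c))), nil, X1).
Decompose node/3: X2 = plus(one, plus(Y1, node(one, M, c))),  Y1 = nil,  plus(nil, Y2) = X1.
Bind X2 := plus(one, plus(Y1, node(one, M, c))); no other remaining equation mentions X2.
Bind Y1 := nil; substituting into the one remaining equation that mentions Y1 gives: plus(plus(T, M), node(node(nil, nil, nil), P, Y2)) = plus(plus(c, plus(Y, nil)), node(Y, plus(node(Y2, one, Y2), plus(T, X1)), T)). Substituting into the earlier bindings gives B := plus(nil, node(one, M, c)), X2 := plus(one, plus(nil, node(one, M, c))).
Bind X1 := plus(nil, Y2); substituting into the remaining equation gives: plus(plus(T, M), node(node(nil, nil, nil), P, Y2)) = plus(plus(c, plus(Y, nil)), node(Y, plus(node(Y2, one, Y2), plus(T, plus(nil, Y2))), T)).
Decompose plus/2: plus(T, M) = plus(c, plus(Y, nil)),  node(node(nil, nil, nil), P, Y2) = node(Y, plus(node(Y2, one, Y2), plus(T, plus(nil, Y2))), T).
Decompose plus/2: T = c,  M = plus(Y, nil).
Bind T := c; substituting into the one remaining equation that mentions T gives: node(node(nil, nil, nil), P, Y2) = node(Y, plus(node(Y2, one, Y2), plus(c, plus(nil, Y2))), c).
Bind M := plus(Y, nil); no other remaining equation mentions M. Substituting into the earlier bindings gives B := plus(nil, node(one, plus(Y, nil), c)), X2 := plus(one, plus(nil, node(one, plus(Y, nil), c))).
Decompose node/3: node(nil, nil, nil) = Y,  P = plus(node(Y2, one, Y2), plus(c, plus(nil, Y2))),  Y2 = c.
Bind Y := node(nil, nil, nil); no other remaining equation mentions Y. Substituting into the earlier bindings gives B := plus(nil, node(one, plus(node(nil, nil, nil), nil), c)), X2 := plus(one, plus(nil, node(one, plus(node(nil, nil, nil), nil), c))), M := plus(node(nil, nil, nil), nil).
Bind P := plus(node(Y2, one, Y2), plus(c, plus(nil, Y2))); no other remaining equation mentions P.
Bind Y2 := c. Substituting into the earlier bindings gives W := plus(nil, c), X1 := plus(nil, c), P := plus(node(c, one, c), plus(c, plus(nil, c))).
No equations remain and no clash or occurs-check failure arose, so a unifier exists.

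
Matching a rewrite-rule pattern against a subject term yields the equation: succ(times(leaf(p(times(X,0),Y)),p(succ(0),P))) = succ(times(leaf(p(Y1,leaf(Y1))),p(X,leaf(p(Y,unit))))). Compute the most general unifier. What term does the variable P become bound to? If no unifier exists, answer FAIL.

leaf(p(leaf(times(succ(0),0)),unit))

Decompose succ/1: times(leaf(p(times(X,0),Y)),p(succ(0),P)) = times(leaf(p(Y1,leaf(Y1))),p(X,leaf(p(Y,unit)))).
Decompose times/2: leaf(p(times(X,0),Y)) = leaf(p(Y1,leaf(Y1))),  p(succ(0),P) = p(X,leaf(p(Y,unit))).
Decompose leaf/1: p(times(X,0),Y) = p(Y1,leaf(Y1)).
Decompose p/2: times(X,0) = Y1,  Y = leaf(Y1).
Bind Y1 := times(X,0); substituting into the one remaining equation that mentions Y1 gives: Y = leaf(times(X,0)).
Bind Y := leaf(times(X,0)); substituting into the remaining equation gives: p(succ(0),P) = p(X,leaf(p(leaf(times(X,0)),unit))).
Decompose p/2: succ(0) = X,  P = leaf(p(leaf(times(X,0)),unit)).
Bind X := succ(0); substituting into the remaining equation gives: P = leaf(p(leaf(times(succ(0),0)),unit)). Substituting into the earlier bindings gives Y1 := times(succ(0),0), Y := leaf(times(succ(0),0)).
Bind P := leaf(p(leaf(times(succ(0),0)),unit)).
MGU = { Y1 := times(succ(0),0), Y := leaf(times(succ(0),0)), X := succ(0), P := leaf(p(leaf(times(succ(0),0)),unit)) }, so P := leaf(p(leaf(times(succ(0),0)),unit)).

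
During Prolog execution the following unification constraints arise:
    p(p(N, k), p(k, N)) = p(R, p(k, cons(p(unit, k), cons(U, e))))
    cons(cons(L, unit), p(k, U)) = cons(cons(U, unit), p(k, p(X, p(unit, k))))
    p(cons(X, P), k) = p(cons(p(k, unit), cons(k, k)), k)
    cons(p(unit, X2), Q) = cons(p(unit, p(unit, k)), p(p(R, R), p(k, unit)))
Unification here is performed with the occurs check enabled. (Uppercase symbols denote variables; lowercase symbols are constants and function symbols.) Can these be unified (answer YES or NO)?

YES

Decompose p/2: p(N, k) = R,  p(k, N) = p(k, cons(p(unit, k), cons(U, e))).
Bind R := p(N, k); substituting into the one remaining equation that mentions R gives: cons(p(unit, X2), Q) = cons(p(unit, p(unit, k)), p(p(p(N, k), p(N, k)), p(k, unit))).
Decompose p/2: k = k,  N = cons(p(unit, k), cons(U, e)).
Delete trivial equation k = k.
Bind N := cons(p(unit, k), cons(U, e)); substituting into the one remaining equation that mentions N gives: cons(p(unit, X2), Q) = cons(p(unit, p(unit, k)), p(p(p(cons(p(unit, k), cons(U, e)), k), p(cons(p(unit, k), cons(U, e)), k)), p(k, unit))). Substituting into the earlier binding gives R := p(cons(p(unit, k), cons(U, e)), k).
Decompose cons/2: cons(L, unit) = cons(U, unit),  p(k, U) = p(k, p(X, p(unit, k))).
Decompose cons/2: L = U,  unit = unit.
Bind L := U; no other remaining equation mentions L.
Delete trivial equation unit = unit.
Decompose p/2: k = k,  U = p(X, p(unit, k)).
Delete trivial equation k = k.
Bind U := p(X, p(unit, k)); substituting into the one remaining equation that mentions U gives: cons(p(unit, X2), Q) = cons(p(unit, p(unit, k)), p(p(p(cons(p(unit, k), cons(p(X, p(unit, k)), e)), k), p(cons(p(unit, k), cons(p(X, p(unit, k)), e)), k)), p(k, unit))). Substituting into the earlier bindings gives R := p(cons(p(unit, k), cons(p(X, p(unit, k)), e)), k), N := cons(p(unit, k), cons(p(X, p(unit, k)), e)), L := p(X, p(unit, k)).
Decompose p/2: cons(X, P) = cons(p(k, unit), cons(k, k)),  k = k.
Decompose cons/2: X = p(k, unit),  P = cons(k, k).
Bind X := p(k, unit); substituting into the one remaining equation that mentions X gives: cons(p(unit, X2), Q) = cons(p(unit, p(unit, k)), p(p(p(cons(p(unit, k), cons(p(p(k, unit), p(unit, k)), e)), k), p(cons(p(unit, k), cons(p(p(k, unit), p(unit, k)), e)), k)), p(k, unit))). Substituting into the earlier bindings gives R := p(cons(p(unit, k), cons(p(p(k, unit), p(unit, k)), e)), k), N := cons(p(unit, k), cons(p(p(k, unit), p(unit, k)), e)), L := p(p(k, unit), p(unit, k)), U := p(p(k, unit), p(unit, k)).
Bind P := cons(k, k); no other remaining equation mentions P.
Delete trivial equation k = k.
Decompose cons/2: p(unit, X2) = p(unit, p(unit, k)),  Q = p(p(p(cons(p(unit, k), cons(p(p(k, unit), p(unit, k)), e)), k), p(cons(p(unit, k), cons(p(p(k, unit), p(unit, k)), e)), k)), p(k, unit)).
Decompose p/2: unit = unit,  X2 = p(unit, k).
Delete trivial equation unit = unit.
Bind X2 := p(unit, k); no other remaining equation mentions X2.
Bind Q := p(p(p(cons(p(unit, k), cons(p(p(k, unit), p(unit, k)), e)), k), p(cons(p(unit, k), cons(p(p(k, unit), p(unit, k)), e)), k)), p(k, unit)).
No equations remain and no clash or occurs-check failure arose, so a unifier exists.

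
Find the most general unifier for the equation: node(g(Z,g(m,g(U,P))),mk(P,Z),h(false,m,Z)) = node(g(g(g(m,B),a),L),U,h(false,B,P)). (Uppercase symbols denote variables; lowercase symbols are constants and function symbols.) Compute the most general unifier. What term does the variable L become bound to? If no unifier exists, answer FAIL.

g(m,g(mk(g(g(m,m),a),g(g(m,m),a)),g(g(m,m),a)))

Decompose node/3: g(Z,g(m,g(U,P))) = g(g(g(m,B),a),L),  mk(P,Z) = U,  h(false,m,Z) = h(false,B,P).
Decompose g/2: Z = g(g(m,B),a),  g(m,g(U,P)) = L.
Bind Z := g(g(m,B),a); substituting into the 2 remaining equations that mention Z gives: mk(P,g(g(m,B),a)) = U,  h(false,m,g(g(m,B),a)) = h(false,B,P).
Bind L := g(m,g(U,P)); no other remaining equation mentions L.
Bind U := mk(P,g(g(m,B),a)); no other remaining equation mentions U. Substituting into the earlier binding gives L := g(m,g(mk(P,g(g(m,B),a)),P)).
Decompose h/3: false = false,  m = B,  g(g(m,B),a) = P.
Delete trivial equation false = false.
Bind B := m; substituting into the remaining equation gives: g(g(m,m),a) = P. Substituting into the earlier bindings gives Z := g(g(m,m),a), L := g(m,g(mk(P,g(g(m,m),a)),P)), U := mk(P,g(g(m,m),a)).
Bind P := g(g(m,m),a). Substituting into the earlier bindings gives L := g(m,g(mk(g(g(m,m),a),g(g(m,m),a)),g(g(m,m),a))), U := mk(g(g(m,m),a),g(g(m,m),a)).
MGU = { Z ↦ g(g(m,m),a), L ↦ g(m,g(mk(g(g(m,m),a),g(g(m,m),a)),g(g(m,m),a))), U ↦ mk(g(g(m,m),a),g(g(m,m),a)), B ↦ m, P ↦ g(g(m,m),a) }, so L ↦ g(m,g(mk(g(g(m,m),a),g(g(m,m),a)),g(g(m,m),a))).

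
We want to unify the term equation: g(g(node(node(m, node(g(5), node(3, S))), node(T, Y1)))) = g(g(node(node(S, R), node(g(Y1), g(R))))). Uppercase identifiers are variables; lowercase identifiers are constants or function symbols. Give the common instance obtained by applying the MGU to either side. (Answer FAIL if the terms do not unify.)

g(g(node(node(m, node(g(5), node(3, m))), node(g(g(node(g(5), node(3, m)))), g(node(g(5), node(3, m)))))))

Decompose g/1: g(node(node(m, node(g(5), node(3, S))), node(T, Y1))) = g(node(node(S, R), node(g(Y1), g(R)))).
Decompose g/1: node(node(m, node(g(5), node(3, S))), node(T, Y1)) = node(node(S, R), node(g(Y1), g(R))).
Decompose node/2: node(m, node(g(5), node(3, S))) = node(S, R),  node(T, Y1) = node(g(Y1), g(R)).
Decompose node/2: m = S,  node(g(5), node(3, S)) = R.
Bind S := m; substituting into the one remaining equation that mentions S gives: node(g(5), node(3, m)) = R.
Bind R := node(g(5), node(3, m)); substituting into the remaining equation gives: node(T, Y1) = node(g(Y1), g(node(g(5), node(3, m)))).
Decompose node/2: T = g(Y1),  Y1 = g(node(g(5), node(3, m))).
Bind T := g(Y1); no other remaining equation mentions T.
Bind Y1 := g(node(g(5), node(3, m))). Substituting into the earlier binding gives T := g(g(node(g(5), node(3, m)))).
Applying the MGU to either side gives g(g(node(node(m, node(g(5), node(3, m))), node(g(g(node(g(5), node(3, m)))), g(node(g(5), node(3, m))))))).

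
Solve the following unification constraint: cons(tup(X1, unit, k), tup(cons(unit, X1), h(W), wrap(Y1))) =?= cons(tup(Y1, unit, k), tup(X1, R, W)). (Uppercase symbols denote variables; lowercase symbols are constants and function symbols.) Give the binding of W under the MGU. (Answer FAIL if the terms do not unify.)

FAIL

Decompose cons/2: tup(X1, unit, k) =?= tup(Y1, unit, k),  tup(cons(unit, X1), h(W), wrap(Y1)) =?= tup(X1, R, W).
Decompose tup/3: X1 =?= Y1,  unit =?= unit,  k =?= k.
Bind X1 := Y1; substituting into the one remaining equation that mentions X1 gives: tup(cons(unit, Y1), h(W), wrap(Y1)) =?= tup(Y1, R, W).
Delete trivial equation unit =?= unit.
Delete trivial equation k =?= k.
Decompose tup/3: cons(unit, Y1) =?= Y1,  h(W) =?= R,  wrap(Y1) =?= W.
Occurs check fails: Y1 occurs in cons(unit, Y1); the equation Y1 =?= cons(unit, Y1) has no finite solution.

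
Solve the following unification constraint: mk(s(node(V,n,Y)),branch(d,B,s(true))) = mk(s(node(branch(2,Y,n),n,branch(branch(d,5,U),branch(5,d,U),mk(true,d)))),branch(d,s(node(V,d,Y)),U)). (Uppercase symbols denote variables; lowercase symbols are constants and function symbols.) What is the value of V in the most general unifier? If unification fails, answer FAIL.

Decompose mk/2: s(node(V,n,Y)) = s(node(branch(2,Y,n),n,branch(branch(d,5,U),branch(5,d,U),mk(true,d)))),  branch(d,B,s(true)) = branch(d,s(node(V,d,Y)),U).
Decompose s/1: node(V,n,Y) = node(branch(2,Y,n),n,branch(branch(d,5,U),branch(5,d,U),mk(true,d))).
Decompose node/3: V = branch(2,Y,n),  n = n,  Y = branch(branch(d,5,U),branch(5,d,U),mk(true,d)).
Bind V := branch(2,Y,n); substituting into the one remaining equation that mentions V gives: branch(d,B,s(true)) = branch(d,s(node(branch(2,Y,n),d,Y)),U).
Delete trivial equation n = n.
Bind Y := branch(branch(d,5,U),branch(5,d,U),mk(true,d)); substituting into the remaining equation gives: branch(d,B,s(true)) = branch(d,s(node(branch(2,branch(branch(d,5,U),branch(5,d,U),mk(true,d)),n),d,branch(branch(d,5,U),branch(5,d,U),mk(true,d)))),U). Substituting into the earlier binding gives V := branch(2,branch(branch(d,5,U),branch(5,d,U),mk(true,d)),n).
Decompose branch/3: d = d,  B = s(node(branch(2,branch(branch(d,5,U),branch(5,d,U),mk(true,d)),n),d,branch(branch(d,5,U),branch(5,d,U),mk(true,d)))),  s(true) = U.
Delete trivial equation d = d.
Bind B := s(node(branch(2,branch(branch(d,5,U),branch(5,d,U),mk(true,d)),n),d,branch(branch(d,5,U),branch(5,d,U),mk(true,d)))); no other remaining equation mentions B.
Bind U := s(true). Substituting into the earlier bindings gives V := branch(2,branch(branch(d,5,s(true)),branch(5,d,s(true)),mk(true,d)),n), Y := branch(branch(d,5,s(true)),branch(5,d,s(true)),mk(true,d)), B := s(node(branch(2,branch(branch(d,5,s(true)),branch(5,d,s(true)),mk(true,d)),n),d,branch(branch(d,5,s(true)),branch(5,d,s(true)),mk(true,d)))).
MGU = { V -> branch(2,branch(branch(d,5,s(true)),branch(5,d,s(true)),mk(true,d)),n), Y -> branch(branch(d,5,s(true)),branch(5,d,s(true)),mk(true,d)), B -> s(node(branch(2,branch(branch(d,5,s(true)),branch(5,d,s(true)),mk(true,d)),n),d,branch(branch(d,5,s(true)),branch(5,d,s(true)),mk(true,d)))), U -> s(true) }, so V -> branch(2,branch(branch(d,5,s(true)),branch(5,d,s(true)),mk(true,d)),n).

branch(2,branch(branch(d,5,s(true)),branch(5,d,s(true)),mk(true,d)),n)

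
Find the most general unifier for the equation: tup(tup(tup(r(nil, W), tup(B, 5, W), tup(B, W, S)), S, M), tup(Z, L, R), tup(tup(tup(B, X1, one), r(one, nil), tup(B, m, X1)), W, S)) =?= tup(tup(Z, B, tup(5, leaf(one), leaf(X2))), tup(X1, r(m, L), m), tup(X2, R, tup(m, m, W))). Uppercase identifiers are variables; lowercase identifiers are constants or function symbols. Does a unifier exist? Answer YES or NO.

Decompose tup/3: tup(tup(r(nil, W), tup(B, 5, W), tup(B, W, S)), S, M) =?= tup(Z, B, tup(5, leaf(one), leaf(X2))),  tup(Z, L, R) =?= tup(X1, r(m, L), m),  tup(tup(tup(B, X1, one), r(one, nil), tup(B, m, X1)), W, S) =?= tup(X2, R, tup(m, m, W)).
Decompose tup/3: tup(r(nil, W), tup(B, 5, W), tup(B, W, S)) =?= Z,  S =?= B,  M =?= tup(5, leaf(one), leaf(X2)).
Bind Z := tup(r(nil, W), tup(B, 5, W), tup(B, W, S)); substituting into the one remaining equation that mentions Z gives: tup(tup(r(nil, W), tup(B, 5, W), tup(B, W, S)), L, R) =?= tup(X1, r(m, L), m).
Bind S := B; substituting into the 2 remaining equations that mention S gives: tup(tup(r(nil, W), tup(B, 5, W), tup(B, W, B)), L, R) =?= tup(X1, r(m, L), m),  tup(tup(tup(B, X1, one), r(one, nil), tup(B, m, X1)), W, B) =?= tup(X2, R, tup(m, m, W)). Substituting into the earlier binding gives Z := tup(r(nil, W), tup(B, 5, W), tup(B, W, B)).
Bind M := tup(5, leaf(one), leaf(X2)); no other remaining equation mentions M.
Decompose tup/3: tup(r(nil, W), tup(B, 5, W), tup(B, W, B)) =?= X1,  L =?= r(m, L),  R =?= m.
Bind X1 := tup(r(nil, W), tup(B, 5, W), tup(B, W, B)); substituting into the one remaining equation that mentions X1 gives: tup(tup(tup(B, tup(r(nil, W), tup(B, 5, W), tup(B, W, B)), one), r(one, nil), tup(B, m, tup(r(nil, W), tup(B, 5, W), tup(B, W, B)))), W, B) =?= tup(X2, R, tup(m, m, W)).
Occurs check fails: L occurs in r(m, L); the equation L =?= r(m, L) has no finite solution.

NO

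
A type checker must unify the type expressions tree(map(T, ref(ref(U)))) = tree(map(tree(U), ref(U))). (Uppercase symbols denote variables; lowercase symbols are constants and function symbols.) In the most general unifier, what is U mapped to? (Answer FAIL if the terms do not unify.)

Decompose tree/1: map(T, ref(ref(U))) = map(tree(U), ref(U)).
Decompose map/2: T = tree(U),  ref(ref(U)) = ref(U).
Bind T := tree(U); no other remaining equation mentions T.
Decompose ref/1: ref(U) = U.
Occurs check fails: U occurs in ref(U); the equation U = ref(U) has no finite solution.

FAIL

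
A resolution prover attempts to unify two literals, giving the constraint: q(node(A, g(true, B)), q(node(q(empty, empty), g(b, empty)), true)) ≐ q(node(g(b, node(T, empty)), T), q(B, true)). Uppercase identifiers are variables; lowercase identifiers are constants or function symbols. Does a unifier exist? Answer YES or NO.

YES

Decompose q/2: node(A, g(true, B)) ≐ node(g(b, node(T, empty)), T),  q(node(q(empty, empty), g(b, empty)), true) ≐ q(B, true).
Decompose node/2: A ≐ g(b, node(T, empty)),  g(true, B) ≐ T.
Bind A := g(b, node(T, empty)); no other remaining equation mentions A.
Bind T := g(true, B); no other remaining equation mentions T. Substituting into the earlier binding gives A := g(b, node(g(true, B), empty)).
Decompose q/2: node(q(empty, empty), g(b, empty)) ≐ B,  true ≐ true.
Bind B := node(q(empty, empty), g(b, empty)); no other remaining equation mentions B. Substituting into the earlier bindings gives A := g(b, node(g(true, node(q(empty, empty), g(b, empty))), empty)), T := g(true, node(q(empty, empty), g(b, empty))).
Delete trivial equation true ≐ true.
No equations remain and no clash or occurs-check failure arose, so a unifier exists.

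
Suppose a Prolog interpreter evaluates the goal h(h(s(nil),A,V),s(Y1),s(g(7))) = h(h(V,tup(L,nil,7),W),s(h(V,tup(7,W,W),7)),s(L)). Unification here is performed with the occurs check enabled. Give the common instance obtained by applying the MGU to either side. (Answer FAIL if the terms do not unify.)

h(h(s(nil),tup(g(7),nil,7),s(nil)),s(h(s(nil),tup(7,s(nil),s(nil)),7)),s(g(7)))

Decompose h/3: h(s(nil),A,V) = h(V,tup(L,nil,7),W),  s(Y1) = s(h(V,tup(7,W,W),7)),  s(g(7)) = s(L).
Decompose h/3: s(nil) = V,  A = tup(L,nil,7),  V = W.
Bind V := s(nil); substituting into the 2 remaining equations that mention V gives: s(nil) = W,  s(Y1) = s(h(s(nil),tup(7,W,W),7)).
Bind A := tup(L,nil,7); no other remaining equation mentions A.
Bind W := s(nil); substituting into the one remaining equation that mentions W gives: s(Y1) = s(h(s(nil),tup(7,s(nil),s(nil)),7)).
Decompose s/1: Y1 = h(s(nil),tup(7,s(nil),s(nil)),7).
Bind Y1 := h(s(nil),tup(7,s(nil),s(nil)),7); no other remaining equation mentions Y1.
Decompose s/1: g(7) = L.
Bind L := g(7). Substituting into the earlier binding gives A := tup(g(7),nil,7).
Applying the MGU to either side gives h(h(s(nil),tup(g(7),nil,7),s(nil)),s(h(s(nil),tup(7,s(nil),s(nil)),7)),s(g(7))).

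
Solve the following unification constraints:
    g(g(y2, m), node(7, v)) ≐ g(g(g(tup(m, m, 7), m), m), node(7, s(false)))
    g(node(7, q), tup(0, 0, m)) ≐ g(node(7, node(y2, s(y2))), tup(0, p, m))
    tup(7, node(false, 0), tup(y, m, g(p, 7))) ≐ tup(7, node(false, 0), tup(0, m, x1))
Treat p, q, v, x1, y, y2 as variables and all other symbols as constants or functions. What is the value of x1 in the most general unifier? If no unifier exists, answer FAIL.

Decompose g/2: g(y2, m) ≐ g(g(tup(m, m, 7), m), m),  node(7, v) ≐ node(7, s(false)).
Decompose g/2: y2 ≐ g(tup(m, m, 7), m),  m ≐ m.
Bind y2 := g(tup(m, m, 7), m); substituting into the one remaining equation that mentions y2 gives: g(node(7, q), tup(0, 0, m)) ≐ g(node(7, node(g(tup(m, m, 7), m), s(g(tup(m, m, 7), m)))), tup(0, p, m)).
Delete trivial equation m ≐ m.
Decompose node/2: 7 ≐ 7,  v ≐ s(false).
Delete trivial equation 7 ≐ 7.
Bind v := s(false); no other remaining equation mentions v.
Decompose g/2: node(7, q) ≐ node(7, node(g(tup(m, m, 7), m), s(g(tup(m, m, 7), m)))),  tup(0, 0, m) ≐ tup(0, p, m).
Decompose node/2: 7 ≐ 7,  q ≐ node(g(tup(m, m, 7), m), s(g(tup(m, m, 7), m))).
Delete trivial equation 7 ≐ 7.
Bind q := node(g(tup(m, m, 7), m), s(g(tup(m, m, 7), m))); no other remaining equation mentions q.
Decompose tup/3: 0 ≐ 0,  0 ≐ p,  m ≐ m.
Delete trivial equation 0 ≐ 0.
Bind p := 0; substituting into the one remaining equation that mentions p gives: tup(7, node(false, 0), tup(y, m, g(0, 7))) ≐ tup(7, node(false, 0), tup(0, m, x1)).
Delete trivial equation m ≐ m.
Decompose tup/3: 7 ≐ 7,  node(false, 0) ≐ node(false, 0),  tup(y, m, g(0, 7)) ≐ tup(0, m, x1).
Delete trivial equation 7 ≐ 7.
Delete trivial equation node(false, 0) ≐ node(false, 0).
Decompose tup/3: y ≐ 0,  m ≐ m,  g(0, 7) ≐ x1.
Bind y := 0; no other remaining equation mentions y.
Delete trivial equation m ≐ m.
Bind x1 := g(0, 7).
MGU = { y2 ↦ g(tup(m, m, 7), m), v ↦ s(false), q ↦ node(g(tup(m, m, 7), m), s(g(tup(m, m, 7), m))), p ↦ 0, y ↦ 0, x1 ↦ g(0, 7) }, so x1 ↦ g(0, 7).

g(0, 7)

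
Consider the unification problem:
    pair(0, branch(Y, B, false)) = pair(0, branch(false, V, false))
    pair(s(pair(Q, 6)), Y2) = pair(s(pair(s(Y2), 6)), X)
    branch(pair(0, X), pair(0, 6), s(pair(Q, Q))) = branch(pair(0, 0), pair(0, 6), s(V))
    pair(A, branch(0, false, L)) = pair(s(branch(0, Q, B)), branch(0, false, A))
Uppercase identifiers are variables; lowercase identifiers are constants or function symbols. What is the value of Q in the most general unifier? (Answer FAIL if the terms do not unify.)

s(0)

Decompose pair/2: 0 = 0,  branch(Y, B, false) = branch(false, V, false).
Delete trivial equation 0 = 0.
Decompose branch/3: Y = false,  B = V,  false = false.
Bind Y := false; no other remaining equation mentions Y.
Bind B := V; substituting into the one remaining equation that mentions B gives: pair(A, branch(0, false, L)) = pair(s(branch(0, Q, V)), branch(0, false, A)).
Delete trivial equation false = false.
Decompose pair/2: s(pair(Q, 6)) = s(pair(s(Y2), 6)),  Y2 = X.
Decompose s/1: pair(Q, 6) = pair(s(Y2), 6).
Decompose pair/2: Q = s(Y2),  6 = 6.
Bind Q := s(Y2); substituting into the 2 remaining equations that mention Q gives: branch(pair(0, X), pair(0, 6), s(pair(s(Y2), s(Y2)))) = branch(pair(0, 0), pair(0, 6), s(V)),  pair(A, branch(0, false, L)) = pair(s(branch(0, s(Y2), V)), branch(0, false, A)).
Delete trivial equation 6 = 6.
Bind Y2 := X; substituting into the remaining equations gives: branch(pair(0, X), pair(0, 6), s(pair(s(X), s(X)))) = branch(pair(0, 0), pair(0, 6), s(V)),  pair(A, branch(0, false, L)) = pair(s(branch(0, s(X), V)), branch(0, false, A)). Substituting into the earlier binding gives Q := s(X).
Decompose branch/3: pair(0, X) = pair(0, 0),  pair(0, 6) = pair(0, 6),  s(pair(s(X), s(X))) = s(V).
Decompose pair/2: 0 = 0,  X = 0.
Delete trivial equation 0 = 0.
Bind X := 0; substituting into the 2 remaining equations that mention X gives: s(pair(s(0), s(0))) = s(V),  pair(A, branch(0, false, L)) = pair(s(branch(0, s(0), V)), branch(0, false, A)). Substituting into the earlier bindings gives Q := s(0), Y2 := 0.
Delete trivial equation pair(0, 6) = pair(0, 6).
Decompose s/1: pair(s(0), s(0)) = V.
Bind V := pair(s(0), s(0)); substituting into the remaining equation gives: pair(A, branch(0, false, L)) = pair(s(branch(0, s(0), pair(s(0), s(0)))), branch(0, false, A)). Substituting into the earlier binding gives B := pair(s(0), s(0)).
Decompose pair/2: A = s(branch(0, s(0), pair(s(0), s(0)))),  branch(0, false, L) = branch(0, false, A).
Bind A := s(branch(0, s(0), pair(s(0), s(0)))); substituting into the remaining equation gives: branch(0, false, L) = branch(0, false, s(branch(0, s(0), pair(s(0), s(0))))).
Decompose branch/3: 0 = 0,  false = false,  L = s(branch(0, s(0), pair(s(0), s(0)))).
Delete trivial equation 0 = 0.
Delete trivial equation false = false.
Bind L := s(branch(0, s(0), pair(s(0), s(0)))).
MGU = { Y -> false, B -> pair(s(0), s(0)), Q -> s(0), Y2 -> 0, X -> 0, V -> pair(s(0), s(0)), A -> s(branch(0, s(0), pair(s(0), s(0)))), L -> s(branch(0, s(0), pair(s(0), s(0)))) }, so Q -> s(0).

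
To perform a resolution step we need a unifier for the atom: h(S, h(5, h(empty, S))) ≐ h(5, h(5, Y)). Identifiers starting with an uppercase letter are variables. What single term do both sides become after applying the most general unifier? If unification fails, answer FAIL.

h(5, h(5, h(empty, 5)))

Decompose h/2: S ≐ 5,  h(5, h(empty, S)) ≐ h(5, Y).
Bind S := 5; substituting into the remaining equation gives: h(5, h(empty, 5)) ≐ h(5, Y).
Decompose h/2: 5 ≐ 5,  h(empty, 5) ≐ Y.
Delete trivial equation 5 ≐ 5.
Bind Y := h(empty, 5).
Applying the MGU to either side gives h(5, h(5, h(empty, 5))).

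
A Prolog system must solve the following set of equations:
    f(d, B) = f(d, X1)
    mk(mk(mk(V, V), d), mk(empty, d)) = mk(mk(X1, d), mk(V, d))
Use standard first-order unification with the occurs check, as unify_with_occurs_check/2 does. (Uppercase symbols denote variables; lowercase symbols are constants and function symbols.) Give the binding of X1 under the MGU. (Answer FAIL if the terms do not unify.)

Decompose f/2: d = d,  B = X1.
Delete trivial equation d = d.
Bind B := X1; no other remaining equation mentions B.
Decompose mk/2: mk(mk(V, V), d) = mk(X1, d),  mk(empty, d) = mk(V, d).
Decompose mk/2: mk(V, V) = X1,  d = d.
Bind X1 := mk(V, V); no other remaining equation mentions X1. Substituting into the earlier binding gives B := mk(V, V).
Delete trivial equation d = d.
Decompose mk/2: empty = V,  d = d.
Bind V := empty; no other remaining equation mentions V. Substituting into the earlier bindings gives B := mk(empty, empty), X1 := mk(empty, empty).
Delete trivial equation d = d.
MGU = { B ↦ mk(empty, empty), X1 ↦ mk(empty, empty), V ↦ empty }, so X1 ↦ mk(empty, empty).

mk(empty, empty)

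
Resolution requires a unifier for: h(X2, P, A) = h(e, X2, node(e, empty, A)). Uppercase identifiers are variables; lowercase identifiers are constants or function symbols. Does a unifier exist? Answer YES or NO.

Decompose h/3: X2 = e,  P = X2,  A = node(e, empty, A).
Bind X2 := e; substituting into the one remaining equation that mentions X2 gives: P = e.
Bind P := e; no other remaining equation mentions P.
Occurs check fails: A occurs in node(e, empty, A); the equation A = node(e, empty, A) has no finite solution.

NO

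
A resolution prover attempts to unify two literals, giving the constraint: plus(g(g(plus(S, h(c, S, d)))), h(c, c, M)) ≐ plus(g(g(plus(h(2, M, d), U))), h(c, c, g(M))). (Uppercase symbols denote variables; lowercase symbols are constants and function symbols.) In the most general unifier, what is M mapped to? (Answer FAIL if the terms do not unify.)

Decompose plus/2: g(g(plus(S, h(c, S, d)))) ≐ g(g(plus(h(2, M, d), U))),  h(c, c, M) ≐ h(c, c, g(M)).
Decompose g/1: g(plus(S, h(c, S, d))) ≐ g(plus(h(2, M, d), U)).
Decompose g/1: plus(S, h(c, S, d)) ≐ plus(h(2, M, d), U).
Decompose plus/2: S ≐ h(2, M, d),  h(c, S, d) ≐ U.
Bind S := h(2, M, d); substituting into the one remaining equation that mentions S gives: h(c, h(2, M, d), d) ≐ U.
Bind U := h(c, h(2, M, d), d); no other remaining equation mentions U.
Decompose h/3: c ≐ c,  c ≐ c,  M ≐ g(M).
Delete trivial equation c ≐ c.
Delete trivial equation c ≐ c.
Occurs check fails: M occurs in g(M); the equation M ≐ g(M) has no finite solution.

FAIL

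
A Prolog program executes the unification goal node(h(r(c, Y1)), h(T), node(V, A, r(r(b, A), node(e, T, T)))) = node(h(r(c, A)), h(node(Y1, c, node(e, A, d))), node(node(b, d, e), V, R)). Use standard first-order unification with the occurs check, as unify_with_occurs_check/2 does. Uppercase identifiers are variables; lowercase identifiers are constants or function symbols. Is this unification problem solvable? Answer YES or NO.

YES

Decompose node/3: h(r(c, Y1)) = h(r(c, A)),  h(T) = h(node(Y1, c, node(e, A, d))),  node(V, A, r(r(b, A), node(e, T, T))) = node(node(b, d, e), V, R).
Decompose h/1: r(c, Y1) = r(c, A).
Decompose r/2: c = c,  Y1 = A.
Delete trivial equation c = c.
Bind Y1 := A; substituting into the one remaining equation that mentions Y1 gives: h(T) = h(node(A, c, node(e, A, d))).
Decompose h/1: T = node(A, c, node(e, A, d)).
Bind T := node(A, c, node(e, A, d)); substituting into the remaining equation gives: node(V, A, r(r(b, A), node(e, node(A, c, node(e, A, d)), node(A, c, node(e, A, d))))) = node(node(b, d, e), V, R).
Decompose node/3: V = node(b, d, e),  A = V,  r(r(b, A), node(e, node(A, c, node(e, A, d)), node(A, c, node(e, A, d)))) = R.
Bind V := node(b, d, e); substituting into the one remaining equation that mentions V gives: A = node(b, d, e).
Bind A := node(b, d, e); substituting into the remaining equation gives: r(r(b, node(b, d, e)), node(e, node(node(b, d, e), c, node(e, node(b, d, e), d)), node(node(b, d, e), c, node(e, node(b, d, e), d)))) = R. Substituting into the earlier bindings gives Y1 := node(b, d, e), T := node(node(b, d, e), c, node(e, node(b, d, e), d)).
Bind R := r(r(b, node(b, d, e)), node(e, node(node(b, d, e), c, node(e, node(b, d, e), d)), node(node(b, d, e), c, node(e, node(b, d, e), d)))).
No equations remain and no clash or occurs-check failure arose, so a unifier exists.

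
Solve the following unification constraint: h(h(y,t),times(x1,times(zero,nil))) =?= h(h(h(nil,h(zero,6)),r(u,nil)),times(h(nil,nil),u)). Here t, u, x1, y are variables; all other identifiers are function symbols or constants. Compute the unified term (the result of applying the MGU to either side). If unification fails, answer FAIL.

Decompose h/2: h(y,t) =?= h(h(nil,h(zero,6)),r(u,nil)),  times(x1,times(zero,nil)) =?= times(h(nil,nil),u).
Decompose h/2: y =?= h(nil,h(zero,6)),  t =?= r(u,nil).
Bind y := h(nil,h(zero,6)); no other remaining equation mentions y.
Bind t := r(u,nil); no other remaining equation mentions t.
Decompose times/2: x1 =?= h(nil,nil),  times(zero,nil) =?= u.
Bind x1 := h(nil,nil); no other remaining equation mentions x1.
Bind u := times(zero,nil). Substituting into the earlier binding gives t := r(times(zero,nil),nil).
Applying the MGU to either side gives h(h(h(nil,h(zero,6)),r(times(zero,nil),nil)),times(h(nil,nil),times(zero,nil))).

h(h(h(nil,h(zero,6)),r(times(zero,nil),nil)),times(h(nil,nil),times(zero,nil)))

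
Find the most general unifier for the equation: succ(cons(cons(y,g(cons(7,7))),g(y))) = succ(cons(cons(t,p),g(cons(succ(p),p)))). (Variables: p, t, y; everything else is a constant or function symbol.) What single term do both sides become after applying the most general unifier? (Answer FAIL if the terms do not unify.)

Decompose succ/1: cons(cons(y,g(cons(7,7))),g(y)) = cons(cons(t,p),g(cons(succ(p),p))).
Decompose cons/2: cons(y,g(cons(7,7))) = cons(t,p),  g(y) = g(cons(succ(p),p)).
Decompose cons/2: y = t,  g(cons(7,7)) = p.
Bind y := t; substituting into the one remaining equation that mentions y gives: g(t) = g(cons(succ(p),p)).
Bind p := g(cons(7,7)); substituting into the remaining equation gives: g(t) = g(cons(succ(g(cons(7,7))),g(cons(7,7)))).
Decompose g/1: t = cons(succ(g(cons(7,7))),g(cons(7,7))).
Bind t := cons(succ(g(cons(7,7))),g(cons(7,7))). Substituting into the earlier binding gives y := cons(succ(g(cons(7,7))),g(cons(7,7))).
Applying the MGU to either side gives succ(cons(cons(cons(succ(g(cons(7,7))),g(cons(7,7))),g(cons(7,7))),g(cons(succ(g(cons(7,7))),g(cons(7,7)))))).

succ(cons(cons(cons(succ(g(cons(7,7))),g(cons(7,7))),g(cons(7,7))),g(cons(succ(g(cons(7,7))),g(cons(7,7))))))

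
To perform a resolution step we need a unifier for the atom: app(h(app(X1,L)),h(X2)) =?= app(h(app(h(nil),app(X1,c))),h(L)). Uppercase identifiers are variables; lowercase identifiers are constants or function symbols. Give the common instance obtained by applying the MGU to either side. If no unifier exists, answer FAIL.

app(h(app(h(nil),app(h(nil),c))),h(app(h(nil),c)))

Decompose app/2: h(app(X1,L)) =?= h(app(h(nil),app(X1,c))),  h(X2) =?= h(L).
Decompose h/1: app(X1,L) =?= app(h(nil),app(X1,c)).
Decompose app/2: X1 =?= h(nil),  L =?= app(X1,c).
Bind X1 := h(nil); substituting into the one remaining equation that mentions X1 gives: L =?= app(h(nil),c).
Bind L := app(h(nil),c); substituting into the remaining equation gives: h(X2) =?= h(app(h(nil),c)).
Decompose h/1: X2 =?= app(h(nil),c).
Bind X2 := app(h(nil),c).
Applying the MGU to either side gives app(h(app(h(nil),app(h(nil),c))),h(app(h(nil),c))).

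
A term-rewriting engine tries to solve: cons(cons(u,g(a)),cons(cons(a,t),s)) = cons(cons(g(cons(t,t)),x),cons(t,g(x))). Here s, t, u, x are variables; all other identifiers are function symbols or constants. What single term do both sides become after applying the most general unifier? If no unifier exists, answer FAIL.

Decompose cons/2: cons(u,g(a)) = cons(g(cons(t,t)),x),  cons(cons(a,t),s) = cons(t,g(x)).
Decompose cons/2: u = g(cons(t,t)),  g(a) = x.
Bind u := g(cons(t,t)); no other remaining equation mentions u.
Bind x := g(a); substituting into the remaining equation gives: cons(cons(a,t),s) = cons(t,g(g(a))).
Decompose cons/2: cons(a,t) = t,  s = g(g(a)).
Occurs check fails: t occurs in cons(a,t); the equation t = cons(a,t) has no finite solution.

FAIL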